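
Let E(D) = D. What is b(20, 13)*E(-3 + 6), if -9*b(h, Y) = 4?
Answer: -4/3 ≈ -1.3333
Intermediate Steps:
b(h, Y) = -4/9 (b(h, Y) = -⅑*4 = -4/9)
b(20, 13)*E(-3 + 6) = -4*(-3 + 6)/9 = -4/9*3 = -4/3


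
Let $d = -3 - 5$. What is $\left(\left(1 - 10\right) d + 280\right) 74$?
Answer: $26048$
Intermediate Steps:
$d = -8$
$\left(\left(1 - 10\right) d + 280\right) 74 = \left(\left(1 - 10\right) \left(-8\right) + 280\right) 74 = \left(\left(-9\right) \left(-8\right) + 280\right) 74 = \left(72 + 280\right) 74 = 352 \cdot 74 = 26048$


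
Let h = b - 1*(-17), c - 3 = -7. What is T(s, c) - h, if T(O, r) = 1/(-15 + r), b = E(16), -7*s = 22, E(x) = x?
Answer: -628/19 ≈ -33.053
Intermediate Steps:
c = -4 (c = 3 - 7 = -4)
s = -22/7 (s = -1/7*22 = -22/7 ≈ -3.1429)
b = 16
h = 33 (h = 16 - 1*(-17) = 16 + 17 = 33)
T(s, c) - h = 1/(-15 - 4) - 1*33 = 1/(-19) - 33 = -1/19 - 33 = -628/19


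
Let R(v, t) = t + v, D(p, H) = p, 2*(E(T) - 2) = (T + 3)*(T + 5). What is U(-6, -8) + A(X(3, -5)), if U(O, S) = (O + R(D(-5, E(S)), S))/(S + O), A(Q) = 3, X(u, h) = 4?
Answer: 61/14 ≈ 4.3571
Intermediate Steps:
E(T) = 2 + (3 + T)*(5 + T)/2 (E(T) = 2 + ((T + 3)*(T + 5))/2 = 2 + ((3 + T)*(5 + T))/2 = 2 + (3 + T)*(5 + T)/2)
U(O, S) = (-5 + O + S)/(O + S) (U(O, S) = (O + (S - 5))/(S + O) = (O + (-5 + S))/(O + S) = (-5 + O + S)/(O + S))
U(-6, -8) + A(X(3, -5)) = (-5 - 6 - 8)/(-6 - 8) + 3 = -19/(-14) + 3 = -1/14*(-19) + 3 = 19/14 + 3 = 61/14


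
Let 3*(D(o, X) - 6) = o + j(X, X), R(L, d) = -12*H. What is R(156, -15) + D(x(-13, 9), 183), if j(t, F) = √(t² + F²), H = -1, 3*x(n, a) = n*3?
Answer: 41/3 + 61*√2 ≈ 99.934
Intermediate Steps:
x(n, a) = n (x(n, a) = (n*3)/3 = (3*n)/3 = n)
j(t, F) = √(F² + t²)
R(L, d) = 12 (R(L, d) = -12*(-1) = 12)
D(o, X) = 6 + o/3 + √2*√(X²)/3 (D(o, X) = 6 + (o + √(X² + X²))/3 = 6 + (o + √(2*X²))/3 = 6 + (o + √2*√(X²))/3 = 6 + (o/3 + √2*√(X²)/3) = 6 + o/3 + √2*√(X²)/3)
R(156, -15) + D(x(-13, 9), 183) = 12 + (6 + (⅓)*(-13) + √2*√(183²)/3) = 12 + (6 - 13/3 + √2*√33489/3) = 12 + (6 - 13/3 + (⅓)*√2*183) = 12 + (6 - 13/3 + 61*√2) = 12 + (5/3 + 61*√2) = 41/3 + 61*√2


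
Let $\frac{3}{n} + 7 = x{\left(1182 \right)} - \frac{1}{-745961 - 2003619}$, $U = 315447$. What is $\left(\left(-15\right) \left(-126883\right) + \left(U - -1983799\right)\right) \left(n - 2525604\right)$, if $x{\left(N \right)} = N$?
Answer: $- \frac{34290694033882482634224}{3230756501} \approx -1.0614 \cdot 10^{13}$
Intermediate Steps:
$n = \frac{8248740}{3230756501}$ ($n = \frac{3}{-7 + \left(1182 - \frac{1}{-745961 - 2003619}\right)} = \frac{3}{-7 + \left(1182 - \frac{1}{-2749580}\right)} = \frac{3}{-7 + \left(1182 - - \frac{1}{2749580}\right)} = \frac{3}{-7 + \left(1182 + \frac{1}{2749580}\right)} = \frac{3}{-7 + \frac{3250003561}{2749580}} = \frac{3}{\frac{3230756501}{2749580}} = 3 \cdot \frac{2749580}{3230756501} = \frac{8248740}{3230756501} \approx 0.0025532$)
$\left(\left(-15\right) \left(-126883\right) + \left(U - -1983799\right)\right) \left(n - 2525604\right) = \left(\left(-15\right) \left(-126883\right) + \left(315447 - -1983799\right)\right) \left(\frac{8248740}{3230756501} - 2525604\right) = \left(1903245 + \left(315447 + 1983799\right)\right) \left(- \frac{8159611533702864}{3230756501}\right) = \left(1903245 + 2299246\right) \left(- \frac{8159611533702864}{3230756501}\right) = 4202491 \left(- \frac{8159611533702864}{3230756501}\right) = - \frac{34290694033882482634224}{3230756501}$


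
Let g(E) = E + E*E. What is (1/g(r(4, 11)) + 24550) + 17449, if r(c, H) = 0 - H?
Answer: 4619891/110 ≈ 41999.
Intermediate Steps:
r(c, H) = -H
g(E) = E + E²
(1/g(r(4, 11)) + 24550) + 17449 = (1/((-1*11)*(1 - 1*11)) + 24550) + 17449 = (1/(-11*(1 - 11)) + 24550) + 17449 = (1/(-11*(-10)) + 24550) + 17449 = (1/110 + 24550) + 17449 = 2700501/110 + 17449 = 4619891/110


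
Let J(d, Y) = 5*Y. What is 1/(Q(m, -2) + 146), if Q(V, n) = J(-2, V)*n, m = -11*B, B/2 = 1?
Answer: 1/366 ≈ 0.0027322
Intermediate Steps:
B = 2 (B = 2*1 = 2)
m = -22 (m = -11*2 = -22)
Q(V, n) = 5*V*n (Q(V, n) = (5*V)*n = 5*V*n)
1/(Q(m, -2) + 146) = 1/(5*(-22)*(-2) + 146) = 1/(220 + 146) = 1/366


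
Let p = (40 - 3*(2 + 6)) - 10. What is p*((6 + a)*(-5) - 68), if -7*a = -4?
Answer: -4236/7 ≈ -605.14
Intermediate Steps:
a = 4/7 (a = -1/7*(-4) = 4/7 ≈ 0.57143)
p = 6 (p = (40 - 3*8) - 10 = (40 - 24) - 10 = 16 - 10 = 6)
p*((6 + a)*(-5) - 68) = 6*((6 + 4/7)*(-5) - 68) = 6*((46/7)*(-5) - 68) = 6*(-230/7 - 68) = 6*(-706/7) = -4236/7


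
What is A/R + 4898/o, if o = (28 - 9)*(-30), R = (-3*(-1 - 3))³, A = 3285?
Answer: -40687/6080 ≈ -6.6919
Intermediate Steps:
R = 1728 (R = (-3*(-4))³ = 12³ = 1728)
o = -570 (o = 19*(-30) = -570)
A/R + 4898/o = 3285/1728 + 4898/(-570) = 3285*(1/1728) + 4898*(-1/570) = 365/192 - 2449/285 = -40687/6080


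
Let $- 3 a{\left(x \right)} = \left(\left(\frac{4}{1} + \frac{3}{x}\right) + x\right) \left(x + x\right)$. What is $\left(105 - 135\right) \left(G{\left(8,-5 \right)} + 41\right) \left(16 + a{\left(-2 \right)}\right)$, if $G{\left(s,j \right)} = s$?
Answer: $-24500$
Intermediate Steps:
$a{\left(x \right)} = - \frac{2 x \left(4 + x + \frac{3}{x}\right)}{3}$ ($a{\left(x \right)} = - \frac{\left(\left(\frac{4}{1} + \frac{3}{x}\right) + x\right) \left(x + x\right)}{3} = - \frac{\left(\left(4 \cdot 1 + \frac{3}{x}\right) + x\right) 2 x}{3} = - \frac{\left(\left(4 + \frac{3}{x}\right) + x\right) 2 x}{3} = - \frac{\left(4 + x + \frac{3}{x}\right) 2 x}{3} = - \frac{2 x \left(4 + x + \frac{3}{x}\right)}{3}$)
$\left(105 - 135\right) \left(G{\left(8,-5 \right)} + 41\right) \left(16 + a{\left(-2 \right)}\right) = \left(105 - 135\right) \left(8 + 41\right) \left(16 - \left(- \frac{10}{3} + \frac{8}{3}\right)\right) = - 30 \cdot 49 \left(16 - - \frac{2}{3}\right) = - 30 \cdot 49 \left(16 + \frac{2}{3}\right) = - 30 \cdot 49 \cdot \frac{50}{3} = \left(-30\right) \frac{2450}{3} = -24500$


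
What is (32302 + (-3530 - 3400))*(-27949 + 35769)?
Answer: 198409040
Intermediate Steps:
(32302 + (-3530 - 3400))*(-27949 + 35769) = (32302 - 6930)*7820 = 25372*7820 = 198409040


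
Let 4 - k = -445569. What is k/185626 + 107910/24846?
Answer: 5183601403/768677266 ≈ 6.7435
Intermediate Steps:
k = 445573 (k = 4 - 1*(-445569) = 4 + 445569 = 445573)
k/185626 + 107910/24846 = 445573/185626 + 107910/24846 = 445573*(1/185626) + 107910*(1/24846) = 445573/185626 + 17985/4141 = 5183601403/768677266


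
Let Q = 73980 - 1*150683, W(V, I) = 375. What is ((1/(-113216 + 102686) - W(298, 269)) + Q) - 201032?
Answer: -2928498301/10530 ≈ -2.7811e+5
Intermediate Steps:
Q = -76703 (Q = 73980 - 150683 = -76703)
((1/(-113216 + 102686) - W(298, 269)) + Q) - 201032 = ((1/(-113216 + 102686) - 1*375) - 76703) - 201032 = ((1/(-10530) - 375) - 76703) - 201032 = ((-1/10530 - 375) - 76703) - 201032 = (-3948751/10530 - 76703) - 201032 = -811631341/10530 - 201032 = -2928498301/10530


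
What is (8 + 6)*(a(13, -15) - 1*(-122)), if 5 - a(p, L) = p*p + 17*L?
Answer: 2982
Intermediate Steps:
a(p, L) = 5 - p² - 17*L (a(p, L) = 5 - (p*p + 17*L) = 5 - (p² + 17*L) = 5 + (-p² - 17*L) = 5 - p² - 17*L)
(8 + 6)*(a(13, -15) - 1*(-122)) = (8 + 6)*((5 - 1*13² - 17*(-15)) - 1*(-122)) = 14*((5 - 1*169 + 255) + 122) = 14*((5 - 169 + 255) + 122) = 14*(91 + 122) = 14*213 = 2982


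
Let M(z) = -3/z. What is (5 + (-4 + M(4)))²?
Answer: 1/16 ≈ 0.062500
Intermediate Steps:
(5 + (-4 + M(4)))² = (5 + (-4 - 3/4))² = (5 + (-4 - 3*¼))² = (5 + (-4 - ¾))² = (5 - 19/4)² = (¼)² = 1/16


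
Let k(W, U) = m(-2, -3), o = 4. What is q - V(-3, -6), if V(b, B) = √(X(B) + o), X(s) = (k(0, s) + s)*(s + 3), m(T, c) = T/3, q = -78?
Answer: -78 - 2*√6 ≈ -82.899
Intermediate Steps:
m(T, c) = T/3 (m(T, c) = T*(⅓) = T/3)
k(W, U) = -⅔ (k(W, U) = (⅓)*(-2) = -⅔)
X(s) = (3 + s)*(-⅔ + s) (X(s) = (-⅔ + s)*(s + 3) = (-⅔ + s)*(3 + s) = (3 + s)*(-⅔ + s))
V(b, B) = √(2 + B² + 7*B/3) (V(b, B) = √((-2 + B² + 7*B/3) + 4) = √(2 + B² + 7*B/3))
q - V(-3, -6) = -78 - √(18 + 9*(-6)² + 21*(-6))/3 = -78 - √(18 + 9*36 - 126)/3 = -78 - √(18 + 324 - 126)/3 = -78 - √216/3 = -78 - 6*√6/3 = -78 - 2*√6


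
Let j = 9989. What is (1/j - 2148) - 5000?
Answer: -71401371/9989 ≈ -7148.0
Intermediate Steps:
(1/j - 2148) - 5000 = (1/9989 - 2148) - 5000 = -21456371/9989 - 5000 = -71401371/9989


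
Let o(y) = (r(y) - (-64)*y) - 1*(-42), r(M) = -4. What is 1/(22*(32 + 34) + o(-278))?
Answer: -1/16302 ≈ -6.1342e-5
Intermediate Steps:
o(y) = 38 + 64*y (o(y) = (-4 - (-64)*y) - 1*(-42) = (-4 + 64*y) + 42 = 38 + 64*y)
1/(22*(32 + 34) + o(-278)) = 1/(22*(32 + 34) + (38 + 64*(-278))) = 1/(22*66 + (38 - 17792)) = 1/(1452 - 17754) = 1/(-16302) = -1/16302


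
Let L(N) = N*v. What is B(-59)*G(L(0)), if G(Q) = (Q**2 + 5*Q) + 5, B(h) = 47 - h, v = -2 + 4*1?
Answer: 530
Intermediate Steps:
v = 2 (v = -2 + 4 = 2)
L(N) = 2*N (L(N) = N*2 = 2*N)
G(Q) = 5 + Q**2 + 5*Q
B(-59)*G(L(0)) = (47 - 1*(-59))*(5 + (2*0)**2 + 5*(2*0)) = (47 + 59)*(5 + 0**2 + 5*0) = 106*(5 + 0 + 0) = 106*5 = 530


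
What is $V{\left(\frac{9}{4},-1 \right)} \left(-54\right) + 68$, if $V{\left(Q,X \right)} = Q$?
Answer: $- \frac{107}{2} \approx -53.5$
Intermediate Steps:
$V{\left(\frac{9}{4},-1 \right)} \left(-54\right) + 68 = \frac{9}{4} \left(-54\right) + 68 = - \frac{243}{2} + 68 = - \frac{107}{2}$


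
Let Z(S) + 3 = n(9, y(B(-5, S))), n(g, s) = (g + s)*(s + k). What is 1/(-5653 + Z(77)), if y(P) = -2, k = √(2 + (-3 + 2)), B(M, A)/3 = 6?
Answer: -1/5663 ≈ -0.00017658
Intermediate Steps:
B(M, A) = 18 (B(M, A) = 3*6 = 18)
k = 1 (k = √(2 - 1) = √1 = 1)
n(g, s) = (1 + s)*(g + s) (n(g, s) = (g + s)*(s + 1) = (g + s)*(1 + s) = (1 + s)*(g + s))
Z(S) = -10 (Z(S) = -3 + (9 - 2 + (-2)² + 9*(-2)) = -3 + (9 - 2 + 4 - 18) = -3 - 7 = -10)
1/(-5653 + Z(77)) = 1/(-5653 - 10) = 1/(-5663) = -1/5663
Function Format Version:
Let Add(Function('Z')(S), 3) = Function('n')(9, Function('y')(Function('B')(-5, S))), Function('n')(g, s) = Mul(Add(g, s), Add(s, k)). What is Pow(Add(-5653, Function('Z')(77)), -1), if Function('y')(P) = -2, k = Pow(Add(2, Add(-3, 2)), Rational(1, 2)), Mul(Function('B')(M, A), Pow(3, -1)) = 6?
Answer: Rational(-1, 5663) ≈ -0.00017658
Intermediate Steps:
Function('B')(M, A) = 18 (Function('B')(M, A) = Mul(3, 6) = 18)
k = 1 (k = Pow(Add(2, -1), Rational(1, 2)) = Pow(1, Rational(1, 2)) = 1)
Function('n')(g, s) = Mul(Add(1, s), Add(g, s)) (Function('n')(g, s) = Mul(Add(g, s), Add(s, 1)) = Mul(Add(g, s), Add(1, s)) = Mul(Add(1, s), Add(g, s)))
Function('Z')(S) = -10 (Function('Z')(S) = Add(-3, Add(9, -2, Pow(-2, 2), Mul(9, -2))) = Add(-3, Add(9, -2, 4, -18)) = Add(-3, -7) = -10)
Pow(Add(-5653, Function('Z')(77)), -1) = Pow(Add(-5653, -10), -1) = Pow(-5663, -1) = Rational(-1, 5663)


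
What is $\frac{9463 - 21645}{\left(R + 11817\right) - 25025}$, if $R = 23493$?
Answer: $- \frac{12182}{10285} \approx -1.1844$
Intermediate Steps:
$\frac{9463 - 21645}{\left(R + 11817\right) - 25025} = \frac{9463 - 21645}{\left(23493 + 11817\right) - 25025} = - \frac{12182}{35310 - 25025} = - \frac{12182}{10285}$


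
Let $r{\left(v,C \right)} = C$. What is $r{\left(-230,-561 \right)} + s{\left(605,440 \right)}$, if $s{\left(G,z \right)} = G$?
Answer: $44$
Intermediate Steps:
$r{\left(-230,-561 \right)} + s{\left(605,440 \right)} = -561 + 605 = 44$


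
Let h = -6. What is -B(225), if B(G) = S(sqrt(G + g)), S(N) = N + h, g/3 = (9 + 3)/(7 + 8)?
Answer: 6 - sqrt(5685)/5 ≈ -9.0798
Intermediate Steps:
g = 12/5 (g = 3*((9 + 3)/(7 + 8)) = 3*(12/15) = 3*(12*(1/15)) = 3*(4/5) = 12/5 ≈ 2.4000)
S(N) = -6 + N (S(N) = N - 6 = -6 + N)
B(G) = -6 + sqrt(12/5 + G) (B(G) = -6 + sqrt(G + 12/5) = -6 + sqrt(12/5 + G))
-B(225) = -(-6 + sqrt(60 + 25*225)/5) = -(-6 + sqrt(60 + 5625)/5) = -(-6 + sqrt(5685)/5) = 6 - sqrt(5685)/5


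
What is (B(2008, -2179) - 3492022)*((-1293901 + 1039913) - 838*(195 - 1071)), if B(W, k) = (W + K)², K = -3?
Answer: 253494240300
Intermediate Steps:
B(W, k) = (-3 + W)² (B(W, k) = (W - 3)² = (-3 + W)²)
(B(2008, -2179) - 3492022)*((-1293901 + 1039913) - 838*(195 - 1071)) = ((-3 + 2008)² - 3492022)*((-1293901 + 1039913) - 838*(195 - 1071)) = (2005² - 3492022)*(-253988 - 838*(-876)) = (4020025 - 3492022)*(-253988 + 734088) = 528003*480100 = 253494240300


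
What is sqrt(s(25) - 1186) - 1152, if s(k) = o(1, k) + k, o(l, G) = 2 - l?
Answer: -1152 + 2*I*sqrt(290) ≈ -1152.0 + 34.059*I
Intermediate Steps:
s(k) = 1 + k (s(k) = (2 - 1*1) + k = (2 - 1) + k = 1 + k)
sqrt(s(25) - 1186) - 1152 = sqrt((1 + 25) - 1186) - 1152 = sqrt(26 - 1186) - 1152 = sqrt(-1160) - 1152 = 2*I*sqrt(290) - 1152 = -1152 + 2*I*sqrt(290)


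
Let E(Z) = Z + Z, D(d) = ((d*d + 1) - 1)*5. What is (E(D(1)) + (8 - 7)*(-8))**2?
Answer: 4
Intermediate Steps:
D(d) = 5*d**2 (D(d) = ((d**2 + 1) - 1)*5 = ((1 + d**2) - 1)*5 = d**2*5 = 5*d**2)
E(Z) = 2*Z
(E(D(1)) + (8 - 7)*(-8))**2 = (2*(5*1**2) + (8 - 7)*(-8))**2 = (2*(5*1) + 1*(-8))**2 = (2*5 - 8)**2 = (10 - 8)**2 = 2**2 = 4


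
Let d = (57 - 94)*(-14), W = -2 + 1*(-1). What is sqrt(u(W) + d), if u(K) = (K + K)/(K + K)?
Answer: sqrt(519) ≈ 22.782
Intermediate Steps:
W = -3 (W = -2 - 1 = -3)
d = 518 (d = -37*(-14) = 518)
u(K) = 1 (u(K) = (2*K)/((2*K)) = (2*K)*(1/(2*K)) = 1)
sqrt(u(W) + d) = sqrt(1 + 518) = sqrt(519)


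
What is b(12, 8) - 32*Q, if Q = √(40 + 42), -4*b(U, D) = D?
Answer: -2 - 32*√82 ≈ -291.77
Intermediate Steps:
b(U, D) = -D/4
Q = √82 ≈ 9.0554
b(12, 8) - 32*Q = -¼*8 - 32*√82 = -2 - 32*√82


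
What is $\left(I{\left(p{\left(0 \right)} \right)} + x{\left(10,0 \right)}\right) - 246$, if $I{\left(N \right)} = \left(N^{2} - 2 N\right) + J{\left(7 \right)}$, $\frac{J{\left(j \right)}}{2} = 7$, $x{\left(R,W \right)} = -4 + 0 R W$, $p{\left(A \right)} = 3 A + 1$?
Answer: $-237$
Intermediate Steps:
$p{\left(A \right)} = 1 + 3 A$
$x{\left(R,W \right)} = -4$ ($x{\left(R,W \right)} = -4 + 0 = -4$)
$J{\left(j \right)} = 14$ ($J{\left(j \right)} = 2 \cdot 7 = 14$)
$I{\left(N \right)} = 14 + N^{2} - 2 N$ ($I{\left(N \right)} = \left(N^{2} - 2 N\right) + 14 = 14 + N^{2} - 2 N$)
$\left(I{\left(p{\left(0 \right)} \right)} + x{\left(10,0 \right)}\right) - 246 = \left(\left(14 + \left(1 + 3 \cdot 0\right)^{2} - 2 \left(1 + 3 \cdot 0\right)\right) - 4\right) - 246 = \left(\left(14 + \left(1 + 0\right)^{2} - 2 \left(1 + 0\right)\right) - 4\right) - 246 = \left(\left(14 + 1^{2} - 2\right) - 4\right) - 246 = \left(\left(14 + 1 - 2\right) - 4\right) - 246 = \left(13 - 4\right) - 246 = 9 - 246 = -237$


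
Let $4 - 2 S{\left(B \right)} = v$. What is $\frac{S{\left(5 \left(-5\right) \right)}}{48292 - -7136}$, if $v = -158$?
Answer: $\frac{27}{18476} \approx 0.0014614$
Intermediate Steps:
$S{\left(B \right)} = 81$ ($S{\left(B \right)} = 2 - -79 = 2 + 79 = 81$)
$\frac{S{\left(5 \left(-5\right) \right)}}{48292 - -7136} = \frac{81}{48292 - -7136} = \frac{81}{48292 + 7136} = \frac{81}{55428} = 81 \cdot \frac{1}{55428} = \frac{27}{18476}$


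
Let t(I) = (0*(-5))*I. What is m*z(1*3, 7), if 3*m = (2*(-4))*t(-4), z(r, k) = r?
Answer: 0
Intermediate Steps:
t(I) = 0 (t(I) = 0*I = 0)
m = 0 (m = ((2*(-4))*0)/3 = (-8*0)/3 = (⅓)*0 = 0)
m*z(1*3, 7) = 0*(1*3) = 0*3 = 0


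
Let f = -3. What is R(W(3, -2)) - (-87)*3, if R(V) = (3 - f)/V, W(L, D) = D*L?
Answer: 260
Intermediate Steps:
R(V) = 6/V (R(V) = (3 - 1*(-3))/V = (3 + 3)/V = 6/V)
R(W(3, -2)) - (-87)*3 = 6/((-2*3)) - (-87)*3 = 6/(-6) - 29*(-9) = 6*(-⅙) + 261 = -1 + 261 = 260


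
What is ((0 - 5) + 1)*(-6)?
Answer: 24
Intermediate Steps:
((0 - 5) + 1)*(-6) = (-5 + 1)*(-6) = -4*(-6) = 24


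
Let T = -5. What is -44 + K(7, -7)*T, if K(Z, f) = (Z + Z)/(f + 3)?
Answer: -53/2 ≈ -26.500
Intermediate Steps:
K(Z, f) = 2*Z/(3 + f) (K(Z, f) = (2*Z)/(3 + f) = 2*Z/(3 + f))
-44 + K(7, -7)*T = -44 + (2*7/(3 - 7))*(-5) = -44 + (2*7/(-4))*(-5) = -44 + (2*7*(-¼))*(-5) = -44 - 7/2*(-5) = -44 + 35/2 = -53/2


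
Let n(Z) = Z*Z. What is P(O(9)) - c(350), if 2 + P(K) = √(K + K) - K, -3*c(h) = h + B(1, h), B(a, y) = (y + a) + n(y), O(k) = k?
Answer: 41056 + 3*√2 ≈ 41060.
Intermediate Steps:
n(Z) = Z²
B(a, y) = a + y + y² (B(a, y) = (y + a) + y² = (a + y) + y² = a + y + y²)
c(h) = -⅓ - 2*h/3 - h²/3 (c(h) = -(h + (1 + h + h²))/3 = -(1 + h² + 2*h)/3 = -⅓ - 2*h/3 - h²/3)
P(K) = -2 - K + √2*√K (P(K) = -2 + (√(K + K) - K) = -2 + (√(2*K) - K) = -2 + (√2*√K - K) = -2 + (-K + √2*√K) = -2 - K + √2*√K)
P(O(9)) - c(350) = (-2 - 1*9 + √2*√9) - (-⅓ - ⅔*350 - ⅓*350²) = (-2 - 9 + √2*3) - (-⅓ - 700/3 - ⅓*122500) = (-2 - 9 + 3*√2) - (-⅓ - 700/3 - 122500/3) = (-11 + 3*√2) - 1*(-41067) = (-11 + 3*√2) + 41067 = 41056 + 3*√2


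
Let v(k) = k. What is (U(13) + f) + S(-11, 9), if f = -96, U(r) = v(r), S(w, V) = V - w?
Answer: -63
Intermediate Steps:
U(r) = r
(U(13) + f) + S(-11, 9) = (13 - 96) + (9 - 1*(-11)) = -83 + (9 + 11) = -83 + 20 = -63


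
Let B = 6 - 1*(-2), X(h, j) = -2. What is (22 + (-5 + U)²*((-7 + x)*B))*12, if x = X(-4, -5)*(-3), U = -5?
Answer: -9336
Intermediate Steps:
B = 8 (B = 6 + 2 = 8)
x = 6 (x = -2*(-3) = 6)
(22 + (-5 + U)²*((-7 + x)*B))*12 = (22 + (-5 - 5)²*((-7 + 6)*8))*12 = (22 + (-10)²*(-1*8))*12 = (22 + 100*(-8))*12 = (22 - 800)*12 = -778*12 = -9336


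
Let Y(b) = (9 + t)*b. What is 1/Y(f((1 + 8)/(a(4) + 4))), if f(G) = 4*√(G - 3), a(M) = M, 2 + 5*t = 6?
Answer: -I*√30/294 ≈ -0.01863*I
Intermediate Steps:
t = ⅘ (t = -⅖ + (⅕)*6 = -⅖ + 6/5 = ⅘ ≈ 0.80000)
f(G) = 4*√(-3 + G)
Y(b) = 49*b/5 (Y(b) = (9 + ⅘)*b = 49*b/5)
1/Y(f((1 + 8)/(a(4) + 4))) = 1/(49*(4*√(-3 + (1 + 8)/(4 + 4)))/5) = 1/(49*(4*√(-3 + 9/8))/5) = 1/(49*(4*√(-15/8))/5) = 1/(49*(4*(I*√30/4))/5) = 1/(49*(I*√30)/5) = 1/(49*I*√30/5) = -I*√30/294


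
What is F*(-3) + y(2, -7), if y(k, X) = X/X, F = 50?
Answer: -149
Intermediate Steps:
y(k, X) = 1
F*(-3) + y(2, -7) = 50*(-3) + 1 = -150 + 1 = -149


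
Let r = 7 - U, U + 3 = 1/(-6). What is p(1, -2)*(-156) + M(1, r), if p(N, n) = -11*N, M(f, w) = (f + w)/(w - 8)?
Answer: 22375/13 ≈ 1721.2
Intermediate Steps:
U = -19/6 (U = -3 + 1/(-6) = -3 - 1/6 = -19/6 ≈ -3.1667)
r = 61/6 (r = 7 - 1*(-19/6) = 7 + 19/6 = 61/6 ≈ 10.167)
M(f, w) = (f + w)/(-8 + w)
p(1, -2)*(-156) + M(1, r) = -11*1*(-156) + (1 + 61/6)/(-8 + 61/6) = -11*(-156) + (67/6)/(13/6) = 1716 + (6/13)*(67/6) = 1716 + 67/13 = 22375/13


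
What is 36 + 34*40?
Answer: 1396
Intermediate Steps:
36 + 34*40 = 36 + 1360 = 1396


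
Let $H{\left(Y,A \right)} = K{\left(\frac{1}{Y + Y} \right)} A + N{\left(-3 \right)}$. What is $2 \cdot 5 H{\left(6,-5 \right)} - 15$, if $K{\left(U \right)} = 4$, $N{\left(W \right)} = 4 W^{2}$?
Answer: $145$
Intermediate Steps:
$H{\left(Y,A \right)} = 36 + 4 A$ ($H{\left(Y,A \right)} = 4 A + 4 \left(-3\right)^{2} = 4 A + 4 \cdot 9 = 4 A + 36 = 36 + 4 A$)
$2 \cdot 5 H{\left(6,-5 \right)} - 15 = 2 \cdot 5 \left(36 + 4 \left(-5\right)\right) - 15 = 2 \cdot 5 \left(36 - 20\right) - 15 = 2 \cdot 5 \cdot 16 - 15 = 2 \cdot 80 - 15 = 160 - 15 = 145$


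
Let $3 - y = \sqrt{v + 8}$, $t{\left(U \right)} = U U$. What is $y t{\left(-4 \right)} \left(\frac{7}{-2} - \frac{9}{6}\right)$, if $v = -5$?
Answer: $-240 + 80 \sqrt{3} \approx -101.44$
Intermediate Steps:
$t{\left(U \right)} = U^{2}$
$y = 3 - \sqrt{3}$ ($y = 3 - \sqrt{-5 + 8} = 3 - \sqrt{3} \approx 1.268$)
$y t{\left(-4 \right)} \left(\frac{7}{-2} - \frac{9}{6}\right) = \left(3 - \sqrt{3}\right) \left(-4\right)^{2} \left(\frac{7}{-2} - \frac{9}{6}\right) = \left(3 - \sqrt{3}\right) 16 \left(7 \left(- \frac{1}{2}\right) - \frac{3}{2}\right) = \left(48 - 16 \sqrt{3}\right) \left(- \frac{7}{2} - \frac{3}{2}\right) = \left(48 - 16 \sqrt{3}\right) \left(-5\right) = -240 + 80 \sqrt{3}$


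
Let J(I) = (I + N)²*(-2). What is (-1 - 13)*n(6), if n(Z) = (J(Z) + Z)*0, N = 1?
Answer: 0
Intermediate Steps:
J(I) = -2*(1 + I)² (J(I) = (I + 1)²*(-2) = (1 + I)²*(-2) = -2*(1 + I)²)
n(Z) = 0 (n(Z) = (-2*(1 + Z)² + Z)*0 = (Z - 2*(1 + Z)²)*0 = 0)
(-1 - 13)*n(6) = (-1 - 13)*0 = -14*0 = 0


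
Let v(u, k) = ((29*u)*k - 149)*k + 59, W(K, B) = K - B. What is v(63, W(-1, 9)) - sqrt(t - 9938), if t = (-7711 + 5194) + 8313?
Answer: 184249 - I*sqrt(4142) ≈ 1.8425e+5 - 64.358*I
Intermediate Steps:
v(u, k) = 59 + k*(-149 + 29*k*u) (v(u, k) = (29*k*u - 149)*k + 59 = (-149 + 29*k*u)*k + 59 = k*(-149 + 29*k*u) + 59 = 59 + k*(-149 + 29*k*u))
t = 5796 (t = -2517 + 8313 = 5796)
v(63, W(-1, 9)) - sqrt(t - 9938) = (59 - 149*(-1 - 1*9) + 29*63*(-1 - 1*9)**2) - sqrt(5796 - 9938) = (59 - 149*(-1 - 9) + 29*63*(-1 - 9)**2) - sqrt(-4142) = (59 - 149*(-10) + 29*63*(-10)**2) - I*sqrt(4142) = (59 + 1490 + 29*63*100) - I*sqrt(4142) = (59 + 1490 + 182700) - I*sqrt(4142) = 184249 - I*sqrt(4142)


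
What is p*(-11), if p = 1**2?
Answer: -11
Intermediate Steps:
p = 1
p*(-11) = 1*(-11) = -11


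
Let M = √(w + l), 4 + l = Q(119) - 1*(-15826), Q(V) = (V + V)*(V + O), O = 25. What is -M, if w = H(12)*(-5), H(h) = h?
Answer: -√50034 ≈ -223.68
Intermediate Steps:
Q(V) = 2*V*(25 + V) (Q(V) = (V + V)*(V + 25) = (2*V)*(25 + V) = 2*V*(25 + V))
w = -60 (w = 12*(-5) = -60)
l = 50094 (l = -4 + (2*119*(25 + 119) - 1*(-15826)) = -4 + (2*119*144 + 15826) = -4 + (34272 + 15826) = -4 + 50098 = 50094)
M = √50034 (M = √(-60 + 50094) = √50034 ≈ 223.68)
-M = -√50034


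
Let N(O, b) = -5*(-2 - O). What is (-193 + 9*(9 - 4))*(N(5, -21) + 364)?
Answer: -59052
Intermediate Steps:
N(O, b) = 10 + 5*O
(-193 + 9*(9 - 4))*(N(5, -21) + 364) = (-193 + 9*(9 - 4))*((10 + 5*5) + 364) = (-193 + 9*5)*((10 + 25) + 364) = (-193 + 45)*(35 + 364) = -148*399 = -59052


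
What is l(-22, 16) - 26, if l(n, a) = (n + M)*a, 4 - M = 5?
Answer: -394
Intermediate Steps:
M = -1 (M = 4 - 1*5 = 4 - 5 = -1)
l(n, a) = a*(-1 + n) (l(n, a) = (n - 1)*a = (-1 + n)*a = a*(-1 + n))
l(-22, 16) - 26 = 16*(-1 - 22) - 26 = 16*(-23) - 26 = -368 - 26 = -394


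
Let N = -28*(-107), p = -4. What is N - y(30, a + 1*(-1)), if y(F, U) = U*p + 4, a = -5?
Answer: 2968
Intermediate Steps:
y(F, U) = 4 - 4*U (y(F, U) = U*(-4) + 4 = -4*U + 4 = 4 - 4*U)
N = 2996
N - y(30, a + 1*(-1)) = 2996 - (4 - 4*(-5 + 1*(-1))) = 2996 - (4 - 4*(-5 - 1)) = 2996 - (4 - 4*(-6)) = 2996 - (4 + 24) = 2996 - 1*28 = 2996 - 28 = 2968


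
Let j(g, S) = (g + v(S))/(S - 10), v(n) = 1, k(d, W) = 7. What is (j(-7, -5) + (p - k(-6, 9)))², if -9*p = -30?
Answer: 2401/225 ≈ 10.671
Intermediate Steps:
p = 10/3 (p = -⅑*(-30) = 10/3 ≈ 3.3333)
j(g, S) = (1 + g)/(-10 + S) (j(g, S) = (g + 1)/(S - 10) = (1 + g)/(-10 + S))
(j(-7, -5) + (p - k(-6, 9)))² = ((1 - 7)/(-10 - 5) + (10/3 - 1*7))² = (-6/(-15) + (10/3 - 7))² = (-1/15*(-6) - 11/3)² = (⅖ - 11/3)² = (-49/15)² = 2401/225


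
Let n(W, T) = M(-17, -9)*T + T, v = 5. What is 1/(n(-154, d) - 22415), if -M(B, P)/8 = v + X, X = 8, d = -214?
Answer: -1/373 ≈ -0.0026810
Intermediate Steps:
M(B, P) = -104 (M(B, P) = -8*(5 + 8) = -8*13 = -104)
n(W, T) = -103*T (n(W, T) = -104*T + T = -103*T)
1/(n(-154, d) - 22415) = 1/(-103*(-214) - 22415) = 1/(22042 - 22415) = 1/(-373) = -1/373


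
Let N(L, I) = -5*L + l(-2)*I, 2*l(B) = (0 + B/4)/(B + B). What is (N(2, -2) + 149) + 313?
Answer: 3615/8 ≈ 451.88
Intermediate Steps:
l(B) = 1/16 (l(B) = ((0 + B/4)/(B + B))/2 = ((0 + B*(¼))/((2*B)))/2 = ((0 + B/4)*(1/(2*B)))/2 = ((B/4)*(1/(2*B)))/2 = (½)*(⅛) = 1/16)
N(L, I) = -5*L + I/16
(N(2, -2) + 149) + 313 = ((-5*2 + (1/16)*(-2)) + 149) + 313 = ((-10 - ⅛) + 149) + 313 = (-81/8 + 149) + 313 = 1111/8 + 313 = 3615/8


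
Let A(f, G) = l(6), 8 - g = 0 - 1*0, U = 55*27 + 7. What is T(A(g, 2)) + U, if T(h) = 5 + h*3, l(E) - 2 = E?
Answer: 1521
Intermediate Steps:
l(E) = 2 + E
U = 1492 (U = 1485 + 7 = 1492)
g = 8 (g = 8 - (0 - 1*0) = 8 - (0 + 0) = 8 - 1*0 = 8 + 0 = 8)
A(f, G) = 8 (A(f, G) = 2 + 6 = 8)
T(h) = 5 + 3*h
T(A(g, 2)) + U = (5 + 3*8) + 1492 = (5 + 24) + 1492 = 29 + 1492 = 1521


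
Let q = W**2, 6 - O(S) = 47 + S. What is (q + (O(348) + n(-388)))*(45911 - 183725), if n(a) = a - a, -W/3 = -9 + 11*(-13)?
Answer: -28602882258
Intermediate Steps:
O(S) = -41 - S (O(S) = 6 - (47 + S) = 6 + (-47 - S) = -41 - S)
W = 456 (W = -3*(-9 + 11*(-13)) = -3*(-9 - 143) = -3*(-152) = 456)
q = 207936 (q = 456**2 = 207936)
n(a) = 0
(q + (O(348) + n(-388)))*(45911 - 183725) = (207936 + ((-41 - 1*348) + 0))*(45911 - 183725) = (207936 + ((-41 - 348) + 0))*(-137814) = (207936 + (-389 + 0))*(-137814) = (207936 - 389)*(-137814) = 207547*(-137814) = -28602882258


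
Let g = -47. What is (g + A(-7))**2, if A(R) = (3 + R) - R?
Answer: 1936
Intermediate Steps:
A(R) = 3
(g + A(-7))**2 = (-47 + 3)**2 = (-44)**2 = 1936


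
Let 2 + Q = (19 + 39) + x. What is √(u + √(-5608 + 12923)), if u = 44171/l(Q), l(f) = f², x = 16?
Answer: √(44171 + 5184*√7315)/72 ≈ 9.6979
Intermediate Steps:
Q = 72 (Q = -2 + ((19 + 39) + 16) = -2 + (58 + 16) = -2 + 74 = 72)
u = 44171/5184 (u = 44171/(72²) = 44171/5184 ≈ 8.5206)
√(u + √(-5608 + 12923)) = √(44171/5184 + √(-5608 + 12923)) = √(44171/5184 + √7315)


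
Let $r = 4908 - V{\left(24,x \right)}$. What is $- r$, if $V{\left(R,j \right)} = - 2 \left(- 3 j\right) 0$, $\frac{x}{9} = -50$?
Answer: $-4908$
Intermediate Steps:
$x = -450$ ($x = 9 \left(-50\right) = -450$)
$V{\left(R,j \right)} = 0$ ($V{\left(R,j \right)} = 6 j 0 = 0$)
$r = 4908$ ($r = 4908 - 0 = 4908 + 0 = 4908$)
$- r = \left(-1\right) 4908 = -4908$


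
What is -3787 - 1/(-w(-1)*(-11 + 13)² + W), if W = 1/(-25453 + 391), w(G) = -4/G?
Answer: -1518535429/400993 ≈ -3786.9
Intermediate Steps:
W = -1/25062 (W = 1/(-25062) = -1/25062 ≈ -3.9901e-5)
-3787 - 1/(-w(-1)*(-11 + 13)² + W) = -3787 - 1/(-(-4/(-1))*(-11 + 13)² - 1/25062) = -3787 - 1/(-(-4*(-1))*2² - 1/25062) = -3787 - 1/(-4*4 - 1/25062) = -3787 - 1/(-1*16 - 1/25062) = -3787 - 1/(-16 - 1/25062) = -3787 - 1/(-400993/25062) = -3787 - 1*(-25062/400993) = -3787 + 25062/400993 = -1518535429/400993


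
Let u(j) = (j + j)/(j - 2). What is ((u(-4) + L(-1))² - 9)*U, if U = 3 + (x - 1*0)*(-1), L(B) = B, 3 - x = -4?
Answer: 320/9 ≈ 35.556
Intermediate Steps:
x = 7 (x = 3 - 1*(-4) = 3 + 4 = 7)
u(j) = 2*j/(-2 + j) (u(j) = (2*j)/(-2 + j) = 2*j/(-2 + j))
U = -4 (U = 3 + (7 - 1*0)*(-1) = 3 + (7 + 0)*(-1) = 3 + 7*(-1) = 3 - 7 = -4)
((u(-4) + L(-1))² - 9)*U = ((2*(-4)/(-2 - 4) - 1)² - 9)*(-4) = ((2*(-4)/(-6) - 1)² - 9)*(-4) = ((2*(-4)*(-⅙) - 1)² - 9)*(-4) = ((4/3 - 1)² - 9)*(-4) = ((⅓)² - 9)*(-4) = (⅑ - 9)*(-4) = -80/9*(-4) = 320/9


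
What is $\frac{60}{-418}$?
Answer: $- \frac{30}{209} \approx -0.14354$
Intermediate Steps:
$\frac{60}{-418} = 60 \left(- \frac{1}{418}\right) = - \frac{30}{209}$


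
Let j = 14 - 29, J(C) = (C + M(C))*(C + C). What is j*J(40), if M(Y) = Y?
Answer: -96000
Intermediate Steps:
J(C) = 4*C² (J(C) = (C + C)*(C + C) = (2*C)*(2*C) = 4*C²)
j = -15
j*J(40) = -60*40² = -60*1600 = -15*6400 = -96000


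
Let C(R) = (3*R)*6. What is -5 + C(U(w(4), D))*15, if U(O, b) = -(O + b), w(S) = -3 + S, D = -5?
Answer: 1075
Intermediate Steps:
U(O, b) = -O - b
C(R) = 18*R
-5 + C(U(w(4), D))*15 = -5 + (18*(-(-3 + 4) - 1*(-5)))*15 = -5 + (18*(-1*1 + 5))*15 = -5 + (18*(-1 + 5))*15 = -5 + (18*4)*15 = -5 + 72*15 = -5 + 1080 = 1075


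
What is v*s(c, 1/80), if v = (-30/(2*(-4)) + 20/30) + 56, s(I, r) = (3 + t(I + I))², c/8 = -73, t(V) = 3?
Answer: 2175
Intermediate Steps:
c = -584 (c = 8*(-73) = -584)
s(I, r) = 36 (s(I, r) = (3 + 3)² = 6² = 36)
v = 725/12 (v = (-30/(-8) + 20*(1/30)) + 56 = (-30*(-⅛) + ⅔) + 56 = (15/4 + ⅔) + 56 = 53/12 + 56 = 725/12 ≈ 60.417)
v*s(c, 1/80) = (725/12)*36 = 2175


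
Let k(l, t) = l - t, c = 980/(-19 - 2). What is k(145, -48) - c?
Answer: 719/3 ≈ 239.67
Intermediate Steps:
c = -140/3 (c = 980/(-21) = 980*(-1/21) = -140/3 ≈ -46.667)
k(145, -48) - c = (145 - 1*(-48)) - 1*(-140/3) = (145 + 48) + 140/3 = 193 + 140/3 = 719/3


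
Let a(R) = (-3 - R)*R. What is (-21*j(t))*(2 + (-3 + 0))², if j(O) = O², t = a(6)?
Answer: -61236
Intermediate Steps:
a(R) = R*(-3 - R)
t = -54 (t = -1*6*(3 + 6) = -1*6*9 = -54)
(-21*j(t))*(2 + (-3 + 0))² = (-21*(-54)²)*(2 + (-3 + 0))² = (-21*2916)*(2 - 3)² = -61236*(-1)² = -61236*1 = -61236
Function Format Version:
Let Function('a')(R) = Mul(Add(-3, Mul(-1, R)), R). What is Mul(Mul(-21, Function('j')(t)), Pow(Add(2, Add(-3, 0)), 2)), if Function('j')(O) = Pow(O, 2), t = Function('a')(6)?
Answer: -61236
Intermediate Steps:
Function('a')(R) = Mul(R, Add(-3, Mul(-1, R)))
t = -54 (t = Mul(-1, 6, Add(3, 6)) = Mul(-1, 6, 9) = -54)
Mul(Mul(-21, Function('j')(t)), Pow(Add(2, Add(-3, 0)), 2)) = Mul(Mul(-21, Pow(-54, 2)), Pow(Add(2, Add(-3, 0)), 2)) = Mul(Mul(-21, 2916), Pow(Add(2, -3), 2)) = Mul(-61236, Pow(-1, 2)) = Mul(-61236, 1) = -61236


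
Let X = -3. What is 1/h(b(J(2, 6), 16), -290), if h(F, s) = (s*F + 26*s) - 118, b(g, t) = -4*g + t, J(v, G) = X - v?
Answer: -1/18098 ≈ -5.5255e-5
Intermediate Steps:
J(v, G) = -3 - v
b(g, t) = t - 4*g
h(F, s) = -118 + 26*s + F*s (h(F, s) = (F*s + 26*s) - 118 = (26*s + F*s) - 118 = -118 + 26*s + F*s)
1/h(b(J(2, 6), 16), -290) = 1/(-118 + 26*(-290) + (16 - 4*(-3 - 1*2))*(-290)) = 1/(-118 - 7540 + (16 - 4*(-3 - 2))*(-290)) = 1/(-118 - 7540 + (16 - 4*(-5))*(-290)) = 1/(-118 - 7540 + (16 + 20)*(-290)) = 1/(-118 - 7540 + 36*(-290)) = 1/(-118 - 7540 - 10440) = 1/(-18098) = -1/18098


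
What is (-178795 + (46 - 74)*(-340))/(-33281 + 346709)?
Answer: -56425/104476 ≈ -0.54008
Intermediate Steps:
(-178795 + (46 - 74)*(-340))/(-33281 + 346709) = (-178795 - 28*(-340))/313428 = (-178795 + 9520)*(1/313428) = -169275*1/313428 = -56425/104476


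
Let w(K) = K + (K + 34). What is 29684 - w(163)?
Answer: 29324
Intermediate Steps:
w(K) = 34 + 2*K (w(K) = K + (34 + K) = 34 + 2*K)
29684 - w(163) = 29684 - (34 + 2*163) = 29684 - (34 + 326) = 29684 - 1*360 = 29684 - 360 = 29324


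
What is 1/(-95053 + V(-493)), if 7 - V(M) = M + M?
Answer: -1/94060 ≈ -1.0632e-5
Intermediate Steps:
V(M) = 7 - 2*M (V(M) = 7 - (M + M) = 7 - 2*M)
1/(-95053 + V(-493)) = 1/(-95053 + (7 - 2*(-493))) = 1/(-95053 + (7 + 986)) = 1/(-95053 + 993) = 1/(-94060) = -1/94060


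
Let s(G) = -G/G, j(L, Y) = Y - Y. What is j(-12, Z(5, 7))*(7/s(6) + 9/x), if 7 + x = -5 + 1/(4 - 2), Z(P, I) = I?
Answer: 0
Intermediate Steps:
j(L, Y) = 0
x = -23/2 (x = -7 + (-5 + 1/(4 - 2)) = -7 + (-5 + 1/2) = -7 + (-5 + ½) = -7 - 9/2 = -23/2 ≈ -11.500)
s(G) = -1 (s(G) = -1*1 = -1)
j(-12, Z(5, 7))*(7/s(6) + 9/x) = 0*(7/(-1) + 9/(-23/2)) = 0*(7*(-1) + 9*(-2/23)) = 0*(-7 - 18/23) = 0*(-179/23) = 0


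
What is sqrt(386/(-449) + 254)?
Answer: 2*sqrt(12758335)/449 ≈ 15.910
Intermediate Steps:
sqrt(386/(-449) + 254) = sqrt(386*(-1/449) + 254) = sqrt(-386/449 + 254) = sqrt(113660/449) = 2*sqrt(12758335)/449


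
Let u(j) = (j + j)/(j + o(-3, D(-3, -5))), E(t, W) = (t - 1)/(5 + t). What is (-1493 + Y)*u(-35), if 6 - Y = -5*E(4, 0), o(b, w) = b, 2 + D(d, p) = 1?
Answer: -155960/57 ≈ -2736.1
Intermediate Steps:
D(d, p) = -1 (D(d, p) = -2 + 1 = -1)
E(t, W) = (-1 + t)/(5 + t)
u(j) = 2*j/(-3 + j) (u(j) = (j + j)/(j - 3) = (2*j)/(-3 + j) = 2*j/(-3 + j))
Y = 23/3 (Y = 6 - (-5)*(-1 + 4)/(5 + 4) = 6 - (-5)*3/9 = 6 - (-5)*(1/9)*3 = 6 - (-5)/3 = 6 - 1*(-5/3) = 6 + 5/3 = 23/3 ≈ 7.6667)
(-1493 + Y)*u(-35) = (-1493 + 23/3)*(2*(-35)/(-3 - 35)) = -8912*(-35)/(3*(-38)) = -8912*(-35)*(-1)/(3*38) = -4456/3*35/19 = -155960/57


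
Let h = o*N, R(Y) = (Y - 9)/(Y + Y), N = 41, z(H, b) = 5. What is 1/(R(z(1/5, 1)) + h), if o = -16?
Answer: -5/3282 ≈ -0.0015235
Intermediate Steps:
R(Y) = (-9 + Y)/(2*Y) (R(Y) = (-9 + Y)/((2*Y)) = (-9 + Y)*(1/(2*Y)) = (-9 + Y)/(2*Y))
h = -656 (h = -16*41 = -656)
1/(R(z(1/5, 1)) + h) = 1/((1/2)*(-9 + 5)/5 - 656) = 1/((1/2)*(1/5)*(-4) - 656) = 1/(-2/5 - 656) = 1/(-3282/5) = -5/3282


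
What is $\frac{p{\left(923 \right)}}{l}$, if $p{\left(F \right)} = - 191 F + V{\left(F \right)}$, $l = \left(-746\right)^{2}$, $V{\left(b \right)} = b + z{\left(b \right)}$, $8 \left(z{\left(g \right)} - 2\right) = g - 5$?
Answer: $- \frac{701013}{2226064} \approx -0.31491$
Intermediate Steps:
$z{\left(g \right)} = \frac{11}{8} + \frac{g}{8}$ ($z{\left(g \right)} = 2 + \frac{g - 5}{8} = 2 + \frac{-5 + g}{8} = 2 + \left(- \frac{5}{8} + \frac{g}{8}\right) = \frac{11}{8} + \frac{g}{8}$)
$V{\left(b \right)} = \frac{11}{8} + \frac{9 b}{8}$ ($V{\left(b \right)} = b + \left(\frac{11}{8} + \frac{b}{8}\right) = \frac{11}{8} + \frac{9 b}{8}$)
$l = 556516$
$p{\left(F \right)} = \frac{11}{8} - \frac{1519 F}{8}$ ($p{\left(F \right)} = - 191 F + \left(\frac{11}{8} + \frac{9 F}{8}\right) = \frac{11}{8} - \frac{1519 F}{8}$)
$\frac{p{\left(923 \right)}}{l} = \frac{\frac{11}{8} - \frac{1402037}{8}}{556516} = \left(\frac{11}{8} - \frac{1402037}{8}\right) \frac{1}{556516} = \left(- \frac{701013}{4}\right) \frac{1}{556516} = - \frac{701013}{2226064}$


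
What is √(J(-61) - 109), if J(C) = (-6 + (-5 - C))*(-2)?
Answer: I*√209 ≈ 14.457*I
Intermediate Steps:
J(C) = 22 + 2*C (J(C) = (-11 - C)*(-2) = 22 + 2*C)
√(J(-61) - 109) = √((22 + 2*(-61)) - 109) = √((22 - 122) - 109) = √(-100 - 109) = √(-209) = I*√209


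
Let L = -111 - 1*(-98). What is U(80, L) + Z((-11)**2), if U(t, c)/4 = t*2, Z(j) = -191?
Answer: 449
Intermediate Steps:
L = -13 (L = -111 + 98 = -13)
U(t, c) = 8*t (U(t, c) = 4*(t*2) = 4*(2*t) = 8*t)
U(80, L) + Z((-11)**2) = 8*80 - 191 = 640 - 191 = 449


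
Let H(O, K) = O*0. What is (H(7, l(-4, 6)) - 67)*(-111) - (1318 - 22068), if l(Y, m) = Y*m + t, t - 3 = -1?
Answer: 28187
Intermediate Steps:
t = 2 (t = 3 - 1 = 2)
l(Y, m) = 2 + Y*m (l(Y, m) = Y*m + 2 = 2 + Y*m)
H(O, K) = 0
(H(7, l(-4, 6)) - 67)*(-111) - (1318 - 22068) = (0 - 67)*(-111) - (1318 - 22068) = -67*(-111) - 1*(-20750) = 7437 + 20750 = 28187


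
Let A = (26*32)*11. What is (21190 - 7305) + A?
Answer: 23037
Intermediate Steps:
A = 9152 (A = 832*11 = 9152)
(21190 - 7305) + A = (21190 - 7305) + 9152 = 13885 + 9152 = 23037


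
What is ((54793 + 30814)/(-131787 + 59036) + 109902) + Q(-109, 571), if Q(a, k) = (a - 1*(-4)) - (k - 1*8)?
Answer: 7946797127/72751 ≈ 1.0923e+5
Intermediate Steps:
Q(a, k) = 12 + a - k (Q(a, k) = (a + 4) - (k - 8) = (4 + a) - (-8 + k) = (4 + a) + (8 - k) = 12 + a - k)
((54793 + 30814)/(-131787 + 59036) + 109902) + Q(-109, 571) = ((54793 + 30814)/(-131787 + 59036) + 109902) + (12 - 109 - 1*571) = (85607/(-72751) + 109902) + (12 - 109 - 571) = (85607*(-1/72751) + 109902) - 668 = (-85607/72751 + 109902) - 668 = 7995394795/72751 - 668 = 7946797127/72751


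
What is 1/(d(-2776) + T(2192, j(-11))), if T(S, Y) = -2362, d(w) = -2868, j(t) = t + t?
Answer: -1/5230 ≈ -0.00019120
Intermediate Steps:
j(t) = 2*t
1/(d(-2776) + T(2192, j(-11))) = 1/(-2868 - 2362) = 1/(-5230) = -1/5230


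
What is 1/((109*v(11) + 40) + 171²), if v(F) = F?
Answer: 1/30480 ≈ 3.2808e-5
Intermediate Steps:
1/((109*v(11) + 40) + 171²) = 1/((109*11 + 40) + 171²) = 1/((1199 + 40) + 29241) = 1/(1239 + 29241) = 1/30480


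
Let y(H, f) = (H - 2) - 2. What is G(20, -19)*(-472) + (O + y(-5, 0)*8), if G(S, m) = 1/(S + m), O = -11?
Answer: -555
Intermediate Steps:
y(H, f) = -4 + H (y(H, f) = (-2 + H) - 2 = -4 + H)
G(20, -19)*(-472) + (O + y(-5, 0)*8) = -472/(20 - 19) + (-11 + (-4 - 5)*8) = -472/1 + (-11 - 9*8) = 1*(-472) + (-11 - 72) = -472 - 83 = -555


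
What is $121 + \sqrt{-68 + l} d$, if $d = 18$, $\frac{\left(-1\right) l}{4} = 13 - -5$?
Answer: $121 + 36 i \sqrt{35} \approx 121.0 + 212.98 i$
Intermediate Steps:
$l = -72$ ($l = - 4 \left(13 - -5\right) = - 4 \left(13 + 5\right) = \left(-4\right) 18 = -72$)
$121 + \sqrt{-68 + l} d = 121 + \sqrt{-68 - 72} \cdot 18 = 121 + \sqrt{-140} \cdot 18 = 121 + 2 i \sqrt{35} \cdot 18 = 121 + 36 i \sqrt{35}$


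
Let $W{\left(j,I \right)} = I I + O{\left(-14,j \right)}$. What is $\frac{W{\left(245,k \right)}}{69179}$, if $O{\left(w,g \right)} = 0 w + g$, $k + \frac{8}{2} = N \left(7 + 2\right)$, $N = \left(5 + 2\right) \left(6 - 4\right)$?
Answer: $\frac{15129}{69179} \approx 0.21869$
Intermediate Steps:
$N = 14$ ($N = 7 \cdot 2 = 14$)
$k = 122$ ($k = -4 + 14 \left(7 + 2\right) = -4 + 14 \cdot 9 = -4 + 126 = 122$)
$O{\left(w,g \right)} = g$ ($O{\left(w,g \right)} = 0 + g = g$)
$W{\left(j,I \right)} = j + I^{2}$ ($W{\left(j,I \right)} = I I + j = I^{2} + j = j + I^{2}$)
$\frac{W{\left(245,k \right)}}{69179} = \frac{245 + 122^{2}}{69179} = \left(245 + 14884\right) \frac{1}{69179} = 15129 \cdot \frac{1}{69179} = \frac{15129}{69179}$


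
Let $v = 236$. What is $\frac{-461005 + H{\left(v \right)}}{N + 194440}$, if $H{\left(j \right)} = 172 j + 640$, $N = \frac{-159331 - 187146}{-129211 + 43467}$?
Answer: $- \frac{35993016112}{16672409837} \approx -2.1588$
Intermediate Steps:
$N = \frac{346477}{85744}$ ($N = - \frac{346477}{-85744} = \left(-346477\right) \left(- \frac{1}{85744}\right) = \frac{346477}{85744} \approx 4.0408$)
$H{\left(j \right)} = 640 + 172 j$
$\frac{-461005 + H{\left(v \right)}}{N + 194440} = \frac{-461005 + \left(640 + 172 \cdot 236\right)}{\frac{346477}{85744} + 194440} = \frac{-461005 + \left(640 + 40592\right)}{\frac{16672409837}{85744}} = \left(-461005 + 41232\right) \frac{85744}{16672409837} = \left(-419773\right) \frac{85744}{16672409837} = - \frac{35993016112}{16672409837}$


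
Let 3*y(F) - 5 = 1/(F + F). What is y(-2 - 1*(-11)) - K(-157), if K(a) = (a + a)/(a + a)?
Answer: 37/54 ≈ 0.68519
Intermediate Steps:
K(a) = 1 (K(a) = (2*a)/((2*a)) = (2*a)*(1/(2*a)) = 1)
y(F) = 5/3 + 1/(6*F) (y(F) = 5/3 + 1/(3*(F + F)) = 5/3 + 1/(3*((2*F))) = 5/3 + (1/(2*F))/3 = 5/3 + 1/(6*F))
y(-2 - 1*(-11)) - K(-157) = (1 + 10*(-2 - 1*(-11)))/(6*(-2 - 1*(-11))) - 1*1 = (1 + 10*(-2 + 11))/(6*(-2 + 11)) - 1 = (1/6)*(1 + 10*9)/9 - 1 = (1/6)*(1/9)*(1 + 90) - 1 = (1/6)*(1/9)*91 - 1 = 91/54 - 1 = 37/54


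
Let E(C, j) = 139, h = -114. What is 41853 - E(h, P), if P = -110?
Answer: 41714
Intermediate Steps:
41853 - E(h, P) = 41853 - 1*139 = 41853 - 139 = 41714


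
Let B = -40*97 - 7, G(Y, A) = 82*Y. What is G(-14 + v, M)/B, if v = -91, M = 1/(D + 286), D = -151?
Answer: 8610/3887 ≈ 2.2151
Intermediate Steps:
M = 1/135 (M = 1/(-151 + 286) = 1/135 ≈ 0.0074074)
B = -3887 (B = -3880 - 7 = -3887)
G(-14 + v, M)/B = (82*(-14 - 91))/(-3887) = (82*(-105))*(-1/3887) = -8610*(-1/3887) = 8610/3887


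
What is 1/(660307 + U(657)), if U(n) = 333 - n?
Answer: 1/659983 ≈ 1.5152e-6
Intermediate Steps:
1/(660307 + U(657)) = 1/(660307 + (333 - 1*657)) = 1/(660307 + (333 - 657)) = 1/(660307 - 324) = 1/659983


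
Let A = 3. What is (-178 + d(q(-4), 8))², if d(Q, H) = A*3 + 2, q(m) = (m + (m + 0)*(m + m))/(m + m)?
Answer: 27889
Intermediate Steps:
q(m) = (m + 2*m²)/(2*m) (q(m) = (m + m*(2*m))/((2*m)) = (m + 2*m²)*(1/(2*m)) = (m + 2*m²)/(2*m))
d(Q, H) = 11 (d(Q, H) = 3*3 + 2 = 9 + 2 = 11)
(-178 + d(q(-4), 8))² = (-178 + 11)² = (-167)² = 27889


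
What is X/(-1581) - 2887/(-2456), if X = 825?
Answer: 846049/1294312 ≈ 0.65367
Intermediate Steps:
X/(-1581) - 2887/(-2456) = 825/(-1581) - 2887/(-2456) = 825*(-1/1581) - 2887*(-1/2456) = -275/527 + 2887/2456 = 846049/1294312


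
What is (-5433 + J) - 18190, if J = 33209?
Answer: 9586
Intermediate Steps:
(-5433 + J) - 18190 = (-5433 + 33209) - 18190 = 27776 - 18190 = 9586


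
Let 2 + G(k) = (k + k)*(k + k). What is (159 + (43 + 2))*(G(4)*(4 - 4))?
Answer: 0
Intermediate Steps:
G(k) = -2 + 4*k² (G(k) = -2 + (k + k)*(k + k) = -2 + (2*k)*(2*k) = -2 + 4*k²)
(159 + (43 + 2))*(G(4)*(4 - 4)) = (159 + (43 + 2))*((-2 + 4*4²)*(4 - 4)) = (159 + 45)*((-2 + 4*16)*0) = 204*((-2 + 64)*0) = 204*(62*0) = 204*0 = 0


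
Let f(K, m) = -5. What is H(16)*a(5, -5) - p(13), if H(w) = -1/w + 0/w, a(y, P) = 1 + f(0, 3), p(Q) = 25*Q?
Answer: -1299/4 ≈ -324.75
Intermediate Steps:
a(y, P) = -4 (a(y, P) = 1 - 5 = -4)
H(w) = -1/w (H(w) = -1/w + 0 = -1/w)
H(16)*a(5, -5) - p(13) = -1/16*(-4) - 25*13 = -1*1/16*(-4) - 1*325 = -1/16*(-4) - 325 = ¼ - 325 = -1299/4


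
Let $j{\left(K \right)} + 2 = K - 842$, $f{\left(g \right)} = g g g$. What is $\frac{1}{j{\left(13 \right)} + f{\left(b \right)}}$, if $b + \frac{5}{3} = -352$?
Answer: $- \frac{27}{1194412418} \approx -2.2605 \cdot 10^{-8}$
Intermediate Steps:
$b = - \frac{1061}{3}$ ($b = - \frac{5}{3} - 352 = - \frac{1061}{3} \approx -353.67$)
$f{\left(g \right)} = g^{3}$ ($f{\left(g \right)} = g^{2} g = g^{3}$)
$j{\left(K \right)} = -844 + K$ ($j{\left(K \right)} = -2 + \left(K - 842\right) = -2 + \left(-842 + K\right) = -844 + K$)
$\frac{1}{j{\left(13 \right)} + f{\left(b \right)}} = \frac{1}{\left(-844 + 13\right) + \left(- \frac{1061}{3}\right)^{3}} = \frac{1}{-831 - \frac{1194389981}{27}} = \frac{1}{- \frac{1194412418}{27}} = - \frac{27}{1194412418}$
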